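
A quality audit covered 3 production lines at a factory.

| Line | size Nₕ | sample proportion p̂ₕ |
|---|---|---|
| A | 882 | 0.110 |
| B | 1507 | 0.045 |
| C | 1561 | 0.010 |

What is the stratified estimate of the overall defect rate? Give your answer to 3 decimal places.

Wₕ = Nₕ/N with N = 3950: 0.2233, 0.3815, 0.3952.
p̂_st = 0.2233·0.110 + 0.3815·0.045 + 0.3952·0.010 ≈ 0.04568... → 0.046.

0.046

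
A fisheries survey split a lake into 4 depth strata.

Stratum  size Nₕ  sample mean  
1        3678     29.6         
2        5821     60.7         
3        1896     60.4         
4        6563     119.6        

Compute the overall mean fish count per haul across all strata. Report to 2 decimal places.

75.82

N = 3678 + 5821 + 1896 + 6563 = 17958.
Weight each subgroup mean by Nₕ/N and sum.
Σ Nₕx̄ₕ = 3678·29.6 + 5821·60.7 + 1896·60.4 + 6563·119.6 = 108868.8 + 353334.7 + 114518.4 + 784934.8 = 1361656.7.
Divide by N: 1361656.7 / 17958 = 75.8245... → 75.82.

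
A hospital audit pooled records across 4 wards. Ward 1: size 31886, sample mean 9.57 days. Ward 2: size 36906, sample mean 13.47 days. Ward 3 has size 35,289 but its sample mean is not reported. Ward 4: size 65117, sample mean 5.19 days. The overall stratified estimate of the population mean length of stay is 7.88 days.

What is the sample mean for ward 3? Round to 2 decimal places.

Σ Nₕx̄ₕ = N·μ, so 35289·x̄_3 = 169198·7.88 − (31886·9.57 + 36906·13.47 + 65117·5.19).
= 1333280.24 − 1140230.07 = 193050.17.
x̄_3 = 193050.17 / 35289 = 5.4705... → 5.47.

5.47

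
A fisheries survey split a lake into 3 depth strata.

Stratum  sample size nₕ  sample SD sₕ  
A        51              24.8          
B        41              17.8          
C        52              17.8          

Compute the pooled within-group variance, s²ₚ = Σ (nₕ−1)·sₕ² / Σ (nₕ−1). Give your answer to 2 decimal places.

422.58

Degrees of freedom: 50 + 40 + 51 = 141.
Σ(nₕ−1)sₕ² = 50·615.04 + 40·316.84 + 51·316.84 = 59584.44.
s²ₚ = 59584.44 / 141 = 422.5847... → 422.58.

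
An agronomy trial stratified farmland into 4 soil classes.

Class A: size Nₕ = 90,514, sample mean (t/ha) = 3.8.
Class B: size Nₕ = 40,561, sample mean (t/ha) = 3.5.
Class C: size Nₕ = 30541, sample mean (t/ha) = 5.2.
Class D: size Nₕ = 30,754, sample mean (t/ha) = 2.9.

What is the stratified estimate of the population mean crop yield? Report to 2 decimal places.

3.82

N = 90514 + 40561 + 30541 + 30754 = 192370.
The stratified mean weights each stratum mean by its population share Nₕ/N.
Σ Nₕx̄ₕ = 90514·3.8 + 40561·3.5 + 30541·5.2 + 30754·2.9 = 343953.2 + 141963.5 + 158813.2 + 89186.6 = 733916.5.
Divide by N: 733916.5 / 192370 = 3.8151... → 3.82.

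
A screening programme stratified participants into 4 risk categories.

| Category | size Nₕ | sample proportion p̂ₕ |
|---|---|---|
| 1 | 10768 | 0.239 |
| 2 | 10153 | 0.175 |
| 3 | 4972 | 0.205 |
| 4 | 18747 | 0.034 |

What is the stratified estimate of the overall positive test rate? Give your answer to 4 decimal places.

Wₕ = Nₕ/N with N = 44640: 0.2412, 0.2274, 0.1114, 0.4200.
p̂_st = 0.2412·0.239 + 0.2274·0.175 + 0.1114·0.205 + 0.4200·0.034 ≈ 0.134565... → 0.1346.

0.1346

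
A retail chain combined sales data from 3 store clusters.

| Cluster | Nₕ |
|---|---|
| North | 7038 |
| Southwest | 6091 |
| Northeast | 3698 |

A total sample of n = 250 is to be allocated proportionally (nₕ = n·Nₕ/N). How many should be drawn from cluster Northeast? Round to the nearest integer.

Share of cluster Northeast = 3698/16827 = 0.21977.
Allocate 250 × 0.21977 = 54.941... → 55.

55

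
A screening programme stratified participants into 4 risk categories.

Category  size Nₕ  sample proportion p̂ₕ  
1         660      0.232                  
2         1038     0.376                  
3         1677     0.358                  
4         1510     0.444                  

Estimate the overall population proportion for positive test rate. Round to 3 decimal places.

N = 660 + 1038 + 1677 + 1510 = 4885.
Overall proportion = Σ (Nₕ/N)·p̂ₕ.
Σ Nₕp̂ₕ = 153.12 + 390.288 + 600.366 + 670.44 = 1814.214.
1814.214 / 4885 = 0.37138... → 0.371.

0.371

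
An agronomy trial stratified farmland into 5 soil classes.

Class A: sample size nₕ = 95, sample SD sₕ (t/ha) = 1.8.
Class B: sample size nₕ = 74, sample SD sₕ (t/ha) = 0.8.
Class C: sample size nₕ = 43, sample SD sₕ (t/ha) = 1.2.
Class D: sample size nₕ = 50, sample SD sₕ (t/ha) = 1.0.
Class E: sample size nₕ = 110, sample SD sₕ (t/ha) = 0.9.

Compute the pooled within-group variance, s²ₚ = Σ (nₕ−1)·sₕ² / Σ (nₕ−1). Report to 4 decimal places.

1.4960

Degrees of freedom: 94 + 73 + 42 + 49 + 109 = 367.
Σ(nₕ−1)sₕ² = 94·3.24 + 73·0.64 + 42·1.44 + 49·1 + 109·0.81 = 549.05.
s²ₚ = 549.05 / 367 = 1.496049... → 1.4960.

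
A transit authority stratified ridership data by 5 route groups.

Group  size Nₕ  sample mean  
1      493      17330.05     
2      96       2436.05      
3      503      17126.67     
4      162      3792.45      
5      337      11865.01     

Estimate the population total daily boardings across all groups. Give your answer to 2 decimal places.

1: 493·17330.05 = 8543714.65
2: 96·2436.05 = 233860.8
3: 503·17126.67 = 8614715.01
4: 162·3792.45 = 614376.9
5: 337·11865.01 = 3998508.37
τ̂ = Σ Nₕx̄ₕ = 22005175.73.

22005175.73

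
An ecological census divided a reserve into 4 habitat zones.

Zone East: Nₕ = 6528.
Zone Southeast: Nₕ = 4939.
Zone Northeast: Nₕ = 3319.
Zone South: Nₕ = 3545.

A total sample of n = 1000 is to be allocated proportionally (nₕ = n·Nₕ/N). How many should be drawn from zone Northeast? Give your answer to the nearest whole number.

Share of zone Northeast = 3319/18331 = 0.18106.
Allocate 1000 × 0.18106 = 181.059... → 181.

181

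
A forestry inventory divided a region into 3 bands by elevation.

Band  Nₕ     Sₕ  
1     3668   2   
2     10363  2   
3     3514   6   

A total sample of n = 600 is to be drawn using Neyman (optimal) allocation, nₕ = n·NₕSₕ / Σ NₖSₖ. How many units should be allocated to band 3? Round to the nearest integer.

257

1: NₕSₕ = 3668·2 = 7336
2: NₕSₕ = 10363·2 = 20726
3: NₕSₕ = 3514·6 = 21084
Σ NₕSₕ = 49146.
n_3 = 600·21084/49146 = 257.404... → 257.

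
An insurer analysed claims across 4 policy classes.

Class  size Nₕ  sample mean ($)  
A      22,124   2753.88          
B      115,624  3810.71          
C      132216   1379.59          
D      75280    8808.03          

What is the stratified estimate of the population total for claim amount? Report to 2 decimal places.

1347008744.00

Estimate total by summing Nₕ·x̄ₕ over strata.
22124·2753.88 + 115624·3810.71 + 132216·1379.59 + 75280·8808.03 = 60926841.12 + 440609533.04 + 182403871.44 + 663068498.4 = 1347008744.00.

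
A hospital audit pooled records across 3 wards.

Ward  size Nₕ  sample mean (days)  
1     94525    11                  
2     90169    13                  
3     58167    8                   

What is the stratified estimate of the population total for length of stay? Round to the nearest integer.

2677308

1: 94525·11 = 1039775
2: 90169·13 = 1172197
3: 58167·8 = 465336
τ̂ = Σ Nₕx̄ₕ = 2677308.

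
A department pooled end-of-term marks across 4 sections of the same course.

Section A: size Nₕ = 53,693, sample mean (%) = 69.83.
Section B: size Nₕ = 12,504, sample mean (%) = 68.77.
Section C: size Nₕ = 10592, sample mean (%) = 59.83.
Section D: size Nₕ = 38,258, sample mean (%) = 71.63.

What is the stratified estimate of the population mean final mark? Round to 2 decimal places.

N = 53693 + 12504 + 10592 + 38258 = 115047.
Weight each subgroup mean by Nₕ/N and sum.
Σ Nₕx̄ₕ = 53693·69.83 + 12504·68.77 + 10592·59.83 + 38258·71.63 = 3749382.19 + 859900.08 + 633719.36 + 2740420.54 = 7983422.17.
Divide by N: 7983422.17 / 115047 = 69.3927... → 69.39.

69.39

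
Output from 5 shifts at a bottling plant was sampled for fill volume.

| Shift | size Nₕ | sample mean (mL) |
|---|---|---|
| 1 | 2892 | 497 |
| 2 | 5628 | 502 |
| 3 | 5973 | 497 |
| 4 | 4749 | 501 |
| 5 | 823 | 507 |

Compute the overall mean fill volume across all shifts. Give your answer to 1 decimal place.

499.8

N = 2892 + 5628 + 5973 + 4749 + 823 = 20065.
Weight each subgroup mean by Nₕ/N and sum.
Σ Nₕx̄ₕ = 2892·497 + 5628·502 + 5973·497 + 4749·501 + 823·507 = 1437324 + 2825256 + 2968581 + 2379249 + 417261 = 10027671.
Divide by N: 10027671 / 20065 = 499.759... → 499.8.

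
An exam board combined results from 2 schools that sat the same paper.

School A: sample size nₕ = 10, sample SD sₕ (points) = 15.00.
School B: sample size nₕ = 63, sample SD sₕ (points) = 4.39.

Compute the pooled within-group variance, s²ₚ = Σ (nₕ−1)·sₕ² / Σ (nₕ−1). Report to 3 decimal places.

A: (10−1)·15.00² = 9·225 = 2025
B: (63−1)·4.39² = 62·19.2721 = 1194.8702
Numerator = 3219.8702; denominator = Σ(nₕ−1) = 71.
s²ₚ = 3219.8702/71 = 45.35028... → 45.350.

45.350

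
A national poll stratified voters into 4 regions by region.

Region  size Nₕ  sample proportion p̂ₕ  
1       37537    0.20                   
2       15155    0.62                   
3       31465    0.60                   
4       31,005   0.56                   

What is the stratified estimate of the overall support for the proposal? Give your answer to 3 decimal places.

0.461

Wₕ = Nₕ/N with N = 115162: 0.3259, 0.1316, 0.2732, 0.2692.
p̂_st = 0.3259·0.20 + 0.1316·0.62 + 0.2732·0.60 + 0.2692·0.56 ≈ 0.46148... → 0.461.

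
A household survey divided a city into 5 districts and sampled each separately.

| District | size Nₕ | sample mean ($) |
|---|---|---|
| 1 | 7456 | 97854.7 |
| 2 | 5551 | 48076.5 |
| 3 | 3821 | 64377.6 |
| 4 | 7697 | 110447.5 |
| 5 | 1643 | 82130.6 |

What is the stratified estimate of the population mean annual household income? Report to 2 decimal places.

N = 26168; weights Wₕ = Nₕ/N = (0.2849, 0.2121, 0.1460, 0.2941, 0.0628).
x̄_st = Σ Wₕ·x̄ₕ = 0.2849·97854.7 + 0.2121·48076.5 + 0.1460·64377.6 + 0.2941·110447.5 + 0.0628·82130.6 ≈ 85123.7805...
→ 85123.78.

85123.78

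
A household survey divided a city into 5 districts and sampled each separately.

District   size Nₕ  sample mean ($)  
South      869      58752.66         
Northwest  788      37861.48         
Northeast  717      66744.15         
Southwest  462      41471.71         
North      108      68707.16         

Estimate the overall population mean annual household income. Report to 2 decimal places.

N = 869 + 788 + 717 + 462 + 108 = 2944.
Weight each subgroup mean by Nₕ/N and sum.
Σ Nₕx̄ₕ = 869·58752.66 + 788·37861.48 + 717·66744.15 + 462·41471.71 + 108·68707.16 = 51056061.54 + 29834846.24 + 47855555.55 + 19159930.02 + 7420373.28 = 155326766.63.
Divide by N: 155326766.63 / 2944 = 52760.4506... → 52760.45.

52760.45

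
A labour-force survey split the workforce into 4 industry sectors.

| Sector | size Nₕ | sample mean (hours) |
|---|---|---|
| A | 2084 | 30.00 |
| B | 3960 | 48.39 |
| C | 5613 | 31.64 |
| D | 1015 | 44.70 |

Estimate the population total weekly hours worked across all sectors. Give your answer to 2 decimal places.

477110.22

Estimate total by summing Nₕ·x̄ₕ over strata.
2084·30.00 + 3960·48.39 + 5613·31.64 + 1015·44.70 = 62520 + 191624.4 + 177595.32 + 45370.5 = 477110.22.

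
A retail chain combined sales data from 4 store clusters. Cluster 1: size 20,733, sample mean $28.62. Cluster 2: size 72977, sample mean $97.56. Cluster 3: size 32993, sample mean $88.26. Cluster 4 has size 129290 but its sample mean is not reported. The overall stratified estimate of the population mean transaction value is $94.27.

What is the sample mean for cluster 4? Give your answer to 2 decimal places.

104.47

Σ Nₕx̄ₕ = N·μ, so 129290·x̄_4 = 255993·94.27 − (20733·28.62 + 72977·97.56 + 32993·88.26).
= 24132460.11 − 10624976.76 = 13507483.35.
x̄_4 = 13507483.35 / 129290 = 104.4743... → 104.47.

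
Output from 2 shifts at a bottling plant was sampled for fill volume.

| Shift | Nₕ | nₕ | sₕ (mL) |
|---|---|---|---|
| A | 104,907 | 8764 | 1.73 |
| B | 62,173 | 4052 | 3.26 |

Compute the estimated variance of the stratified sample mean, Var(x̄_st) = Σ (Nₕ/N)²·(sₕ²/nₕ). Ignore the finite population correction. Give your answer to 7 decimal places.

0.0004978

N = 167080. Term for each stratum: Wₕ²sₕ²/nₕ.
Var(x̄_st) = 0.0001346325 + 0.0003631788 = 0.0004978113 → 0.0004978.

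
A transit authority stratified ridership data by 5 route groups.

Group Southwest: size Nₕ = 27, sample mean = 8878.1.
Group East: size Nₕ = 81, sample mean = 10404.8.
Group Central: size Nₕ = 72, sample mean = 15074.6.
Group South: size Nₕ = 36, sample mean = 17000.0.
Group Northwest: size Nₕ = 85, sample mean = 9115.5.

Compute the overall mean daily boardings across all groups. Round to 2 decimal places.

11809.59

N = 301; weights Wₕ = Nₕ/N = (0.0897, 0.2691, 0.2392, 0.1196, 0.2824).
x̄_st = Σ Wₕ·x̄ₕ = 0.0897·8878.1 + 0.2691·10404.8 + 0.2392·15074.6 + 0.1196·17000.0 + 0.2824·9115.5 ≈ 11809.5887...
→ 11809.59.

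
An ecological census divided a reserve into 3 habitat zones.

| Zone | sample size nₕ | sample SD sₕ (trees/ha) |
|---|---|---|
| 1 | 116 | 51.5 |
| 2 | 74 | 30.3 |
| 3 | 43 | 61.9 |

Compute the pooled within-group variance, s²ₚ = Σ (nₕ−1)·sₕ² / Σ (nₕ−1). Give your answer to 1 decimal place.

2317.2

Degrees of freedom: 115 + 73 + 42 = 230.
Σ(nₕ−1)sₕ² = 115·2652.25 + 73·918.09 + 42·3831.61 = 532956.94.
s²ₚ = 532956.94 / 230 = 2317.204... → 2317.2.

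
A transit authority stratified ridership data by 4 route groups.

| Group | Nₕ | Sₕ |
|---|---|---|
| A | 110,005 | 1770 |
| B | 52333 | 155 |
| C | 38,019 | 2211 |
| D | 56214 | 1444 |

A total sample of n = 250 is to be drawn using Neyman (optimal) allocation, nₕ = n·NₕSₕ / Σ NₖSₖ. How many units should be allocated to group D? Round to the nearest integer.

A: NₕSₕ = 110005·1770 = 194708850
B: NₕSₕ = 52333·155 = 8111615
C: NₕSₕ = 38019·2211 = 84060009
D: NₕSₕ = 56214·1444 = 81173016
Σ NₕSₕ = 368053490.
n_D = 250·81173016/368053490 = 55.137... → 55.

55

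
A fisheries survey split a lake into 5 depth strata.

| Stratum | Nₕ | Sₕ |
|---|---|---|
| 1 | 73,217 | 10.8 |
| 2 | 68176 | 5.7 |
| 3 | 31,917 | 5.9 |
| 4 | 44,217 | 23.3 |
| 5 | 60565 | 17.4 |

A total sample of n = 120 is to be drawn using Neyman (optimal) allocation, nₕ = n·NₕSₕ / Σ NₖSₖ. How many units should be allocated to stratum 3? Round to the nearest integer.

7

Σ NₕSₕ = 73217·10.8 + 68176·5.7 + 31917·5.9 + 44217·23.3 + 60565·17.4 = 3451744.2.
Share for 3: 188310.3/3451744.2 = 0.05456.
n_3 = 120 × 0.05456 = 6.547... → 7.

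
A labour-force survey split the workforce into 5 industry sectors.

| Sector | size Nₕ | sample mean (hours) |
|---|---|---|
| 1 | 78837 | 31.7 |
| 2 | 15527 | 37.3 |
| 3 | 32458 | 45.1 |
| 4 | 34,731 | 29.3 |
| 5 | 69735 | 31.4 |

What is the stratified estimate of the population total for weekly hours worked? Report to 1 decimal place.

1: 78837·31.7 = 2499132.9
2: 15527·37.3 = 579157.1
3: 32458·45.1 = 1463855.8
4: 34731·29.3 = 1017618.3
5: 69735·31.4 = 2189679
τ̂ = Σ Nₕx̄ₕ = 7749443.1.

7749443.1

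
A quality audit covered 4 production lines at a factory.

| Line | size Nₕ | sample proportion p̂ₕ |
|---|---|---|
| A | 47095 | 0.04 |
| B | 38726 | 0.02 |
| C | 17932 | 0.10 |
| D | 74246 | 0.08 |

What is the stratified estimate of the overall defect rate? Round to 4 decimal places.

N = 47095 + 38726 + 17932 + 74246 = 177999.
Overall proportion = Σ (Nₕ/N)·p̂ₕ.
Σ Nₕp̂ₕ = 1883.8 + 774.52 + 1793.2 + 5939.68 = 10391.2.
10391.2 / 177999 = 0.058378... → 0.0584.

0.0584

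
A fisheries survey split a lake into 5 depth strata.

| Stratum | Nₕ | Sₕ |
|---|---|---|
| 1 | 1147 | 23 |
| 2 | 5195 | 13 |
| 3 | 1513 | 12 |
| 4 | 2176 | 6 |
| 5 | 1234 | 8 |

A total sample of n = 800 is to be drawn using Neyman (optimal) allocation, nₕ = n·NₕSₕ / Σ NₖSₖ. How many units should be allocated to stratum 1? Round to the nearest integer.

Σ NₕSₕ = 1147·23 + 5195·13 + 1513·12 + 2176·6 + 1234·8 = 135000.
Share for 1: 26381/135000 = 0.19541.
n_1 = 800 × 0.19541 = 156.332... → 156.

156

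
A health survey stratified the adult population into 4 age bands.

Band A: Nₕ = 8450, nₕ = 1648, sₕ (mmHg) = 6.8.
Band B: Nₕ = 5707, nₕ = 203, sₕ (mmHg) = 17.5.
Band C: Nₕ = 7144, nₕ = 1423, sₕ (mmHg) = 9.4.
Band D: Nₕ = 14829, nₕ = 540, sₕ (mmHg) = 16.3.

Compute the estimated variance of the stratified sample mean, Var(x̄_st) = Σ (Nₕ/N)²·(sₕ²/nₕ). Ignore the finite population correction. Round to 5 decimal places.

0.12449

N = 36130. Term for each stratum: Wₕ²sₕ²/nₕ.
Var(x̄_st) = 0.00153475 + 0.03764089 + 0.00242772 + 0.08288372 = 0.12448708 → 0.12449.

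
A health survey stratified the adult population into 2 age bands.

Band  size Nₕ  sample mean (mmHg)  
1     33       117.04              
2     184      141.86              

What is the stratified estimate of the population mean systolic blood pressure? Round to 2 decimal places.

138.09

N = 33 + 184 = 217.
Weight each subgroup mean by Nₕ/N and sum.
Σ Nₕx̄ₕ = 33·117.04 + 184·141.86 = 3862.32 + 26102.24 = 29964.56.
Divide by N: 29964.56 / 217 = 138.0855... → 138.09.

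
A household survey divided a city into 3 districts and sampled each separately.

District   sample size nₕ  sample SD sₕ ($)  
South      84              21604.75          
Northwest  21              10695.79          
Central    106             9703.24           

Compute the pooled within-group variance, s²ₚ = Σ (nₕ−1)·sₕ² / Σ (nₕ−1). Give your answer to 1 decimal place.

South: (84−1)·21604.75² = 83·466765222.5625 = 38741513472.6875
Northwest: (21−1)·10695.79² = 20·114399923.7241 = 2287998474.482
Central: (106−1)·9703.24² = 105·94152866.4976 = 9886050982.248
Numerator = 50915562929.4175; denominator = Σ(nₕ−1) = 208.
s²ₚ = 50915562929.4175/208 = 244786360.238... → 244786360.2.

244786360.2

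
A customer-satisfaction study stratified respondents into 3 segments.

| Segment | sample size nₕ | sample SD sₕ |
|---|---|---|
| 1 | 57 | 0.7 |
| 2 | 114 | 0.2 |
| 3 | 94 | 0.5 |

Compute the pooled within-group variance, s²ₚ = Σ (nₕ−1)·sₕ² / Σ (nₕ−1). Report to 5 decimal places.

1: (57−1)·0.7² = 56·0.49 = 27.44
2: (114−1)·0.2² = 113·0.04 = 4.52
3: (94−1)·0.5² = 93·0.25 = 23.25
Numerator = 55.21; denominator = Σ(nₕ−1) = 262.
s²ₚ = 55.21/262 = 0.2107252... → 0.21073.

0.21073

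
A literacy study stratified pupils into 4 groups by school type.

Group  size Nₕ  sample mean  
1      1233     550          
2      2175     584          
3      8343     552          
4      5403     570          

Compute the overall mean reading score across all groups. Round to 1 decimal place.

N = 17154; weights Wₕ = Nₕ/N = (0.0719, 0.1268, 0.4864, 0.3150).
x̄_st = Σ Wₕ·x̄ₕ = 0.0719·550 + 0.1268·584 + 0.4864·552 + 0.3150·570 ≈ 561.583...
→ 561.6.

561.6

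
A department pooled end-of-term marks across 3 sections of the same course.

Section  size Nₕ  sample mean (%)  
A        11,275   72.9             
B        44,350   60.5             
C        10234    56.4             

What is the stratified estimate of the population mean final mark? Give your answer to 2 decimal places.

x̄_st = (Σ Nₕx̄ₕ) / (Σ Nₕ) = (11275·72.9 + 44350·60.5 + 10234·56.4) / 65859
= 4082320.1 / 65859 = 61.9858... → 61.99.

61.99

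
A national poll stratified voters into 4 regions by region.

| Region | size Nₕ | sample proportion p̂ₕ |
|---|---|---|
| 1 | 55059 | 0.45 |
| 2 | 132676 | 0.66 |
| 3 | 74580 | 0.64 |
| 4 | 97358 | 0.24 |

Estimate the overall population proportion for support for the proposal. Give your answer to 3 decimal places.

N = 55059 + 132676 + 74580 + 97358 = 359673.
Overall proportion = Σ (Nₕ/N)·p̂ₕ.
Σ Nₕp̂ₕ = 24776.55 + 87566.16 + 47731.2 + 23365.92 = 183439.83.
183439.83 / 359673 = 0.51002... → 0.510.

0.510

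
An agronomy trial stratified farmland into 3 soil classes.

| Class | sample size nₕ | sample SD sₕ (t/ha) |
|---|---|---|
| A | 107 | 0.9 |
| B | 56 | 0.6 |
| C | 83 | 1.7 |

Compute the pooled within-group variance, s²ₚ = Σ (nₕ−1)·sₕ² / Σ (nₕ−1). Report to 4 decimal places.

A: (107−1)·0.9² = 106·0.81 = 85.86
B: (56−1)·0.6² = 55·0.36 = 19.8
C: (83−1)·1.7² = 82·2.89 = 236.98
Numerator = 342.64; denominator = Σ(nₕ−1) = 243.
s²ₚ = 342.64/243 = 1.410041... → 1.4100.

1.4100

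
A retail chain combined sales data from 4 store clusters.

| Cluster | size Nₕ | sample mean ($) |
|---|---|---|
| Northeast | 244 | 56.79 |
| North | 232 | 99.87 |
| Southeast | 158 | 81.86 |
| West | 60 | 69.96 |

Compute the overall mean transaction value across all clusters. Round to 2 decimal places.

x̄_st = (Σ Nₕx̄ₕ) / (Σ Nₕ) = (244·56.79 + 232·99.87 + 158·81.86 + 60·69.96) / 694
= 54158.08 / 694 = 78.0376... → 78.04.

78.04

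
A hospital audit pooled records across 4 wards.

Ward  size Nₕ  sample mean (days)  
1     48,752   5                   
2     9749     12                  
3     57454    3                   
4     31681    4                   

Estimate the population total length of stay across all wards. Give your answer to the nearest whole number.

1: 48752·5 = 243760
2: 9749·12 = 116988
3: 57454·3 = 172362
4: 31681·4 = 126724
τ̂ = Σ Nₕx̄ₕ = 659834.

659834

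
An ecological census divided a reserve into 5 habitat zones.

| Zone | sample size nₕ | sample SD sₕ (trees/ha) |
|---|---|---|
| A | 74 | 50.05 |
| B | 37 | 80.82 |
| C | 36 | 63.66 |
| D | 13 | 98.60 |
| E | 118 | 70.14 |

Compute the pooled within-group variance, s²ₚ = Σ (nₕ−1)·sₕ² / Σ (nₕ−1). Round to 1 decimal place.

Degrees of freedom: 73 + 36 + 35 + 12 + 117 = 273.
Σ(nₕ−1)sₕ² = 73·2505.0025 + 36·6531.8724 + 35·4052.5956 + 12·9721.96 + 117·4919.6196 = 1252112.4481.
s²ₚ = 1252112.4481 / 273 = 4586.492... → 4586.5.

4586.5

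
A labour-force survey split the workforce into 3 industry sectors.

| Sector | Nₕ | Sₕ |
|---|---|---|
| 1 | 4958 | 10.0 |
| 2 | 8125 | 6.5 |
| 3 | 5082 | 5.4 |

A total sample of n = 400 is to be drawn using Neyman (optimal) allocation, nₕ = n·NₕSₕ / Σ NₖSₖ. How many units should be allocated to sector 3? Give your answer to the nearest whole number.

Σ NₕSₕ = 4958·10.0 + 8125·6.5 + 5082·5.4 = 129835.3.
Share for 3: 27442.8/129835.3 = 0.21137.
n_3 = 400 × 0.21137 = 84.546... → 85.

85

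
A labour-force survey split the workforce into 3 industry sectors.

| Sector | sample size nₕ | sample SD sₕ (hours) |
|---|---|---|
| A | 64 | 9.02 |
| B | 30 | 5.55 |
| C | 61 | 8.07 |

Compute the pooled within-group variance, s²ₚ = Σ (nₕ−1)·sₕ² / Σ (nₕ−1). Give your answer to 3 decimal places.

A: (64−1)·9.02² = 63·81.3604 = 5125.7052
B: (30−1)·5.55² = 29·30.8025 = 893.2725
C: (61−1)·8.07² = 60·65.1249 = 3907.494
Numerator = 9926.4717; denominator = Σ(nₕ−1) = 152.
s²ₚ = 9926.4717/152 = 65.30573... → 65.306.

65.306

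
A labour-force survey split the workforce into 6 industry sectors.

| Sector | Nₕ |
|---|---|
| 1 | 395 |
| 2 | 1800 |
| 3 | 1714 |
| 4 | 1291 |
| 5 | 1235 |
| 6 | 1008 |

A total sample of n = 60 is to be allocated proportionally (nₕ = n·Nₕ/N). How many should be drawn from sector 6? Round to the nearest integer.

8

N = 395 + 1800 + 1714 + 1291 + 1235 + 1008 = 7443.
n_6 = 60·1008/7443 = 8.126... → 8.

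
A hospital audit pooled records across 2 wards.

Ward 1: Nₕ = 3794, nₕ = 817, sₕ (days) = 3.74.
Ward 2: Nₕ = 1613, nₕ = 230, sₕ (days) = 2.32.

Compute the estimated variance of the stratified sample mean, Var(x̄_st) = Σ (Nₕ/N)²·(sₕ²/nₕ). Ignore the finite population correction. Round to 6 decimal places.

N = 5407. Term for each stratum: Wₕ²sₕ²/nₕ.
Var(x̄_st) = 0.008429524 + 0.002082592 = 0.010512116 → 0.010512.

0.010512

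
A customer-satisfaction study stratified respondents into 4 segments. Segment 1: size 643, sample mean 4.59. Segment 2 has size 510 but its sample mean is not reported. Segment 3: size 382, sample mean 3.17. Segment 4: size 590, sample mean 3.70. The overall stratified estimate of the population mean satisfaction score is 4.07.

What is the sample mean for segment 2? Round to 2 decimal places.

4.52

N = 643 + 510 + 382 + 590 = 2125.
Overall total = μ·N = 4.07·2125 = 8648.75.
Subtract the known strata: 643·4.59 + 382·3.17 + 590·3.70 = 6345.31.
Remaining total for segment 2: 8648.75 − 6345.31 = 2303.44.
Divide by its size: 2303.44 / 510 = 4.5165... → 4.52.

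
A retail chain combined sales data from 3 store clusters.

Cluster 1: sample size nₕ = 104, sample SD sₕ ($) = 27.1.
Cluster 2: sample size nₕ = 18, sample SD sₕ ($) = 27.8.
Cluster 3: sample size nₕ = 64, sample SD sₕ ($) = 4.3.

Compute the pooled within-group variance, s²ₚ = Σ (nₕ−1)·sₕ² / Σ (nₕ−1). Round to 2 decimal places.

491.52

Degrees of freedom: 103 + 17 + 63 = 183.
Σ(nₕ−1)sₕ² = 103·734.41 + 17·772.84 + 63·18.49 = 89947.38.
s²ₚ = 89947.38 / 183 = 491.5157... → 491.52.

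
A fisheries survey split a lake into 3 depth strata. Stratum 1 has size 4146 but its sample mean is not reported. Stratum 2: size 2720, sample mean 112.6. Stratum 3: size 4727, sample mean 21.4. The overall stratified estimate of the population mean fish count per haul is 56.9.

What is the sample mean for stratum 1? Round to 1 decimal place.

60.8

Σ Nₕx̄ₕ = N·μ, so 4146·x̄_1 = 11593·56.9 − (2720·112.6 + 4727·21.4).
= 659641.7 − 407429.8 = 252211.9.
x̄_1 = 252211.9 / 4146 = 60.833... → 60.8.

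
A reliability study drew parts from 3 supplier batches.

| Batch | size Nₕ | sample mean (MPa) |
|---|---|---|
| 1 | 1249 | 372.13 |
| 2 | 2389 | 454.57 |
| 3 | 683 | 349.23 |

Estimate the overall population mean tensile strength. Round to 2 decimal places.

x̄_st = (Σ Nₕx̄ₕ) / (Σ Nₕ) = (1249·372.13 + 2389·454.57 + 683·349.23) / 4321
= 1789282.19 / 4321 = 414.0898... → 414.09.

414.09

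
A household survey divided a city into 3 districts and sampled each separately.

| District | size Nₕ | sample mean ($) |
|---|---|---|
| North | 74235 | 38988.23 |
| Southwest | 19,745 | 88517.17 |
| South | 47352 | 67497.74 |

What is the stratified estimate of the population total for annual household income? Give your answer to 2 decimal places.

Estimate total by summing Nₕ·x̄ₕ over strata.
74235·38988.23 + 19745·88517.17 + 47352·67497.74 = 2894291254.05 + 1747771521.65 + 3196152984.48 = 7838215760.18.

7838215760.18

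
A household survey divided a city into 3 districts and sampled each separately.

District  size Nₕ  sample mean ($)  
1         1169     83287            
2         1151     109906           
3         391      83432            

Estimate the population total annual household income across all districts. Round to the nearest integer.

Estimate total by summing Nₕ·x̄ₕ over strata.
1169·83287 + 1151·109906 + 391·83432 = 97362503 + 126501806 + 32621912 = 256486221.

256486221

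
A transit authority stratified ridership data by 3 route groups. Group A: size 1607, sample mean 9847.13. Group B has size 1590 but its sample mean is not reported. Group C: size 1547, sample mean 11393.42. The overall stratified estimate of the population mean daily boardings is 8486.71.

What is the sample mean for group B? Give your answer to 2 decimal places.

4283.64

N = 1607 + 1590 + 1547 = 4744.
Overall total = μ·N = 8486.71·4744 = 40260952.24.
Subtract the known strata: 1607·9847.13 + 1547·11393.42 = 33449958.65.
Remaining total for group B: 40260952.24 − 33449958.65 = 6810993.59.
Divide by its size: 6810993.59 / 1590 = 4283.6438... → 4283.64.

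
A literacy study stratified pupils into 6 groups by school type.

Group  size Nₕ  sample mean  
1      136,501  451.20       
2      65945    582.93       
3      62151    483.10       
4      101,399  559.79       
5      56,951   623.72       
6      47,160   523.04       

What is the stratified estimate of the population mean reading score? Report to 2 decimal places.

x̄_st = (Σ Nₕx̄ₕ) / (Σ Nₕ) = (136501·451.20 + 65945·582.93 + 62151·483.10 + 101399·559.79 + 56951·623.72 + 47160·523.04) / 470107
= 247005908.48 / 470107 = 525.4249... → 525.42.

525.42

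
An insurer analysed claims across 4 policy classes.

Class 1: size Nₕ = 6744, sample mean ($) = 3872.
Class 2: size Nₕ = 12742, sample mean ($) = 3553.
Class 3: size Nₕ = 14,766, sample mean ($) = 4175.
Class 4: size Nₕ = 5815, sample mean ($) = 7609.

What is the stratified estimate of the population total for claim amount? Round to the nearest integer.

Estimate total by summing Nₕ·x̄ₕ over strata.
6744·3872 + 12742·3553 + 14766·4175 + 5815·7609 = 26112768 + 45272326 + 61648050 + 44246335 = 177279479.

177279479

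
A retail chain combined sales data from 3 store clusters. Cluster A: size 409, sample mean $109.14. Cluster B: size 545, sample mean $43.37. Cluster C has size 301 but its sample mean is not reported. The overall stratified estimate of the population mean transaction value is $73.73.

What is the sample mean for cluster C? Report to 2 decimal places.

N = 409 + 545 + 301 = 1255.
Overall total = μ·N = 73.73·1255 = 92531.15.
Subtract the known strata: 409·109.14 + 545·43.37 = 68274.91.
Remaining total for cluster C: 92531.15 − 68274.91 = 24256.24.
Divide by its size: 24256.24 / 301 = 80.5855... → 80.59.

80.59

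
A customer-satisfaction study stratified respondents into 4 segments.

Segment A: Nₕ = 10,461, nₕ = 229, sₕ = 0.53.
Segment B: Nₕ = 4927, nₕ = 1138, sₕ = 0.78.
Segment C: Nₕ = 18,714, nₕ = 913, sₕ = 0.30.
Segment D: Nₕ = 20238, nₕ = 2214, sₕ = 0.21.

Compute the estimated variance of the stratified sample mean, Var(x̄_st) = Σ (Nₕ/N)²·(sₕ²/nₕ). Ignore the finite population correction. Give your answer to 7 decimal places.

0.0000643

N = 54340. Term for each stratum: Wₕ²sₕ²/nₕ.
Var(x̄_st) = 0.0000454594 + 0.0000043951 + 0.0000116914 + 0.0000027628 = 0.0000643087 → 0.0000643.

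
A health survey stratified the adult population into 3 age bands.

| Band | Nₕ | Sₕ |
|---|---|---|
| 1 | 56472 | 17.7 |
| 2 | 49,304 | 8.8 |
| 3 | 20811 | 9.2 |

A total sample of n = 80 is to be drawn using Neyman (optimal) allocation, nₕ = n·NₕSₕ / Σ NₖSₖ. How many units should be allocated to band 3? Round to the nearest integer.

9

Σ NₕSₕ = 56472·17.7 + 49304·8.8 + 20811·9.2 = 1624890.8.
Share for 3: 191461.2/1624890.8 = 0.11783.
n_3 = 80 × 0.11783 = 9.426... → 9.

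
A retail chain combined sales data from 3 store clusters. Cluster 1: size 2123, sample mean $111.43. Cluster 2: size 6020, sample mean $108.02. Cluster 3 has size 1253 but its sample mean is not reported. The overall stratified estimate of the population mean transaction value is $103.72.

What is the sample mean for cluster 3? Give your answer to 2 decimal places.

Σ Nₕx̄ₕ = N·μ, so 1253·x̄_3 = 9396·103.72 − (2123·111.43 + 6020·108.02).
= 974553.12 − 886846.29 = 87706.83.
x̄_3 = 87706.83 / 1253 = 69.9975... → 70.00.

70.00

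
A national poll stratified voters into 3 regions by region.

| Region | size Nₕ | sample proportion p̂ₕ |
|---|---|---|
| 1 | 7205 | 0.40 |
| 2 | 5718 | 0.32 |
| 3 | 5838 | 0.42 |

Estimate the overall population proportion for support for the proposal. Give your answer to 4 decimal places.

Wₕ = Nₕ/N with N = 18761: 0.3840, 0.3048, 0.3112.
p̂_st = 0.3840·0.40 + 0.3048·0.32 + 0.3112·0.42 ≈ 0.381841... → 0.3818.

0.3818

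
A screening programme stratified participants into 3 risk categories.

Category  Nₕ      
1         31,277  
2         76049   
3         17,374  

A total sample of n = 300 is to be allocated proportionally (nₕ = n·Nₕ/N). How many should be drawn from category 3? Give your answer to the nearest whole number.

N = 31277 + 76049 + 17374 = 124700.
n_3 = 300·17374/124700 = 41.798... → 42.

42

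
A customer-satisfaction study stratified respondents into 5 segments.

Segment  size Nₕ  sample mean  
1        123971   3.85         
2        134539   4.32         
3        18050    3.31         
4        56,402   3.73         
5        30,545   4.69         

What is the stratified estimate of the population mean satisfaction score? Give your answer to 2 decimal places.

N = 363507; weights Wₕ = Nₕ/N = (0.3410, 0.3701, 0.0497, 0.1552, 0.0840).
x̄_st = Σ Wₕ·x̄ₕ = 0.3410·3.85 + 0.3701·4.32 + 0.0497·3.31 + 0.1552·3.73 + 0.0840·4.69 ≈ 4.0491...
→ 4.05.

4.05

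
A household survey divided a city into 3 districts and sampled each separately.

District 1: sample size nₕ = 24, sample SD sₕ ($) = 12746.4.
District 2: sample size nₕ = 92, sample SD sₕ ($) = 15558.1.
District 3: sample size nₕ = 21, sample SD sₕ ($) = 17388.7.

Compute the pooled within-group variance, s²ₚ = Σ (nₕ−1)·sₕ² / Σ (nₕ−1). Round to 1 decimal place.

237396428.6

Degrees of freedom: 23 + 91 + 20 = 134.
Σ(nₕ−1)sₕ² = 23·162470712.96 + 91·242054475.61 + 20·302366887.69 = 31811121432.39.
s²ₚ = 31811121432.39 / 134 = 237396428.600... → 237396428.6.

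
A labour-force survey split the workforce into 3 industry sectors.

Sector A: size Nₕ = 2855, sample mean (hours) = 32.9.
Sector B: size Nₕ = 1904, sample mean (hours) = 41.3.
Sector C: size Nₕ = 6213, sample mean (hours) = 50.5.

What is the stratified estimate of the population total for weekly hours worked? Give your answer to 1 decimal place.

486321.2

Population total = Σ Nₕ·x̄ₕ (each stratum's size times its mean).
2855·32.9 + 1904·41.3 + 6213·50.5 = 93929.5 + 78635.2 + 313756.5 = 486321.2.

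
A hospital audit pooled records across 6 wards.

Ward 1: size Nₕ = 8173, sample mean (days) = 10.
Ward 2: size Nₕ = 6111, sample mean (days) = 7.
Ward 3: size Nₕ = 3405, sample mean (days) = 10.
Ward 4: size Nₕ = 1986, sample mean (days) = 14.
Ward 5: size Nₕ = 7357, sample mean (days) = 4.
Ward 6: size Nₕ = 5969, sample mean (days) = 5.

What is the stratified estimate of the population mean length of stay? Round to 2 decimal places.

N = 33001; weights Wₕ = Nₕ/N = (0.2477, 0.1852, 0.1032, 0.0602, 0.2229, 0.1809).
x̄_st = Σ Wₕ·x̄ₕ = 0.2477·10 + 0.1852·7 + 0.1032·10 + 0.0602·14 + 0.2229·4 + 0.1809·5 ≈ 7.4432...
→ 7.44.

7.44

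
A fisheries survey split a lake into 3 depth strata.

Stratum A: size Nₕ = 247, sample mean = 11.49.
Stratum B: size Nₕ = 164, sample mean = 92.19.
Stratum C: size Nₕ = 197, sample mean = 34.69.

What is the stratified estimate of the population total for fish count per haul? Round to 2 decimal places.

Estimate total by summing Nₕ·x̄ₕ over strata.
247·11.49 + 164·92.19 + 197·34.69 = 2838.03 + 15119.16 + 6833.93 = 24791.12.

24791.12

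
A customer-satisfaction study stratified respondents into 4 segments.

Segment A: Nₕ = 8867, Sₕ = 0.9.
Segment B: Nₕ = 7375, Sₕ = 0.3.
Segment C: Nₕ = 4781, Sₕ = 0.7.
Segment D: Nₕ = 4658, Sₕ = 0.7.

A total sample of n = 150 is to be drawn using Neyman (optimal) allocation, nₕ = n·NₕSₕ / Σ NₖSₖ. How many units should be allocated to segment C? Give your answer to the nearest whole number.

30

A: NₕSₕ = 8867·0.9 = 7980.3
B: NₕSₕ = 7375·0.3 = 2212.5
C: NₕSₕ = 4781·0.7 = 3346.7
D: NₕSₕ = 4658·0.7 = 3260.6
Σ NₕSₕ = 16800.1.
n_C = 150·3346.7/16800.1 = 29.881... → 30.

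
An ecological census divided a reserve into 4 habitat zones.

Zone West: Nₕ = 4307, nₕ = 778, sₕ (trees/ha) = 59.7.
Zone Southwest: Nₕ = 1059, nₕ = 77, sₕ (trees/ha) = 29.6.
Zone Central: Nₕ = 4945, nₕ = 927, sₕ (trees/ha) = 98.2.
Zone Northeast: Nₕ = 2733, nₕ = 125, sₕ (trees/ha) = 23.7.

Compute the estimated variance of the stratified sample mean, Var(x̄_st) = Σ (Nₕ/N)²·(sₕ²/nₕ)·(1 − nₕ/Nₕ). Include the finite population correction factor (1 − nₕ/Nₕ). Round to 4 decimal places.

1.8818

N = 13044. Term for each stratum: Wₕ²sₕ²/nₕ·(1−nₕ/Nₕ).
Var(x̄_st) = 0.4092362 + 0.0695470 + 1.2147807 + 0.1882402 = 1.8818041 → 1.8818.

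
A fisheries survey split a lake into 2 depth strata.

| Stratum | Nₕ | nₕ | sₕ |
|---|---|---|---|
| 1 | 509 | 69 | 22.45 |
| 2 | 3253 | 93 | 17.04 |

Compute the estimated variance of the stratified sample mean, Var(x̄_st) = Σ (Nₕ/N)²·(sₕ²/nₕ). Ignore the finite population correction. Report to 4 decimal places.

N = 3762; Wₕ = Nₕ/N.
stratum 1: (509/3762)²·22.45²/69 = 0.1337154
stratum 2: (3253/3762)²·17.04²/93 = 2.3344618
Sum = 2.4681773 → 2.4682.

2.4682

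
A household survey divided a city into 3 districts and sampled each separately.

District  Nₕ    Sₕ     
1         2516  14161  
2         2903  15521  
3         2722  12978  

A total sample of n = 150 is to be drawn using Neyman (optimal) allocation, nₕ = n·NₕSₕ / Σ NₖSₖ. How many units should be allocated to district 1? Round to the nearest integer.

Σ NₕSₕ = 2516·14161 + 2903·15521 + 2722·12978 = 116012655.
Share for 1: 35629076/116012655 = 0.30711.
n_1 = 150 × 0.30711 = 46.067... → 46.

46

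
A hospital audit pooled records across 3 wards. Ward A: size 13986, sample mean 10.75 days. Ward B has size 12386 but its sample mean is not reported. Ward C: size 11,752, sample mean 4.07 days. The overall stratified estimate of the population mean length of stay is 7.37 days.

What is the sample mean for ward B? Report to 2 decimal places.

6.68

Σ Nₕx̄ₕ = N·μ, so 12386·x̄_B = 38124·7.37 − (13986·10.75 + 11752·4.07).
= 280973.88 − 198180.14 = 82793.74.
x̄_B = 82793.74 / 12386 = 6.6845... → 6.68.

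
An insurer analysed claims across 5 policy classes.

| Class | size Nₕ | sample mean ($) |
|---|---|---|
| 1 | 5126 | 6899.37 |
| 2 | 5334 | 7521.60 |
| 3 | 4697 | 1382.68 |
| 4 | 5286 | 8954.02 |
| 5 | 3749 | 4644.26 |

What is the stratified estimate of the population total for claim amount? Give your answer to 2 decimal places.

Estimate total by summing Nₕ·x̄ₕ over strata.
5126·6899.37 + 5334·7521.60 + 4697·1382.68 + 5286·8954.02 + 3749·4644.26 = 35366170.62 + 40120214.4 + 6494447.96 + 47330949.72 + 17411330.74 = 146723113.44.

146723113.44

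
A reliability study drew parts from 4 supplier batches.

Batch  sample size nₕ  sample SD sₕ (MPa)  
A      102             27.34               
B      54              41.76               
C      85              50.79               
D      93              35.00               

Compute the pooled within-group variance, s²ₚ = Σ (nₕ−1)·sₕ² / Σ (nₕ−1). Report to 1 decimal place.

1507.0

A: (102−1)·27.34² = 101·747.4756 = 75495.0356
B: (54−1)·41.76² = 53·1743.8976 = 92426.5728
C: (85−1)·50.79² = 84·2579.6241 = 216688.4244
D: (93−1)·35.00² = 92·1225 = 112700
Numerator = 497310.0328; denominator = Σ(nₕ−1) = 330.
s²ₚ = 497310.0328/330 = 1507.000... → 1507.0.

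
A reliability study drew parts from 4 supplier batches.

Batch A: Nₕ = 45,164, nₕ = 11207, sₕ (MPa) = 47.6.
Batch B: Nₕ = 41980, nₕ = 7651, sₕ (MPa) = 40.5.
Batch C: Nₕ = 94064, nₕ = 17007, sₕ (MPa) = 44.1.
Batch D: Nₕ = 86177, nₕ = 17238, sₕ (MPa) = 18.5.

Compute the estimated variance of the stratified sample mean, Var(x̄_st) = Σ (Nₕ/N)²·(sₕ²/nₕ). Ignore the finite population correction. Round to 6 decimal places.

N = 267385; Wₕ = Nₕ/N.
batch A: (45164/267385)²·47.6²/11207 = 0.005768133
batch B: (41980/267385)²·40.5²/7651 = 0.005284485
batch C: (94064/267385)²·44.1²/17007 = 0.014152145
batch D: (86177/267385)²·18.5²/17238 = 0.002062364
Sum = 0.027267126 → 0.027267.

0.027267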